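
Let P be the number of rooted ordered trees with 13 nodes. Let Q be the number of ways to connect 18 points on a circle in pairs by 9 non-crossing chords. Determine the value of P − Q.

A rooted plane tree on 13 nodes has 12 edges, and such trees are counted by C_12. So P = C_12 = 208012.
Non-crossing perfect matchings of 2n points on a circle are counted by C_n; with 18 points, n = 9. So Q = C_9 = 4862.
P − Q = 208012 − 4862 = 203150.

203150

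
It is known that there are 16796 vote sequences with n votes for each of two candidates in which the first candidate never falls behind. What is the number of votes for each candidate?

Such ballot sequences with n votes each are counted by C_n; 16796 = C_10.

10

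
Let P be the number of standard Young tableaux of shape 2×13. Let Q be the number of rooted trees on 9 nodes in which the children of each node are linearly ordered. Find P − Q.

741470

By the hook-length formula (or a Dyck-path bijection), SYT of shape 2×13 number C_13. So P = C_13 = 742900.
A rooted plane tree on 9 nodes has 8 edges, and such trees are counted by C_8. So Q = C_8 = 1430.
P − Q = 742900 − 1430 = 741470.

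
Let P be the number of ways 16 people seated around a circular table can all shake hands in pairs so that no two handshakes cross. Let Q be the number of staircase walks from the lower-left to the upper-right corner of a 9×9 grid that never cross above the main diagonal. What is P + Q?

With 16 = 2·8 people, non-crossing handshake pairings are non-crossing perfect matchings on a circle, counted by C_8. So P = C_8 = 1430.
Sub-diagonal monotone paths from (0,0) to (9,9) biject with Dyck paths of semilength 9, giving C_9. So Q = C_9 = 4862.
P + Q = 1430 + 4862 = 6292.

6292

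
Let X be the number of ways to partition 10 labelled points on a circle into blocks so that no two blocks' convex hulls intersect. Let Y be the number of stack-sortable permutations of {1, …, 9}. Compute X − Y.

11934

Non-crossing partitions of an n-element set are counted by C_n; here n = 10. So X = C_10 = 16796.
Stack-sortable permutations are exactly the 231-avoiding ones, counted by C_n; here n = 9. So Y = C_9 = 4862.
X − Y = 16796 − 4862 = 11934.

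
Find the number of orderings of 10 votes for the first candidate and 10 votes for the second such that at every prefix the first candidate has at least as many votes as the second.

Reading a vote for the leader as '(' and for the other as ')' turns such a sequence into a balanced string of 10 pairs, so the count is C_10.
C_10 = C_9 · 2(2·9+1)/(9+2) = 4862 · 38/11 = 16796.

16796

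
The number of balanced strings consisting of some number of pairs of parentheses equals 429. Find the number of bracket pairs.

Balanced strings of n bracket-pairs are counted by C_n, and C_7 = 429.

7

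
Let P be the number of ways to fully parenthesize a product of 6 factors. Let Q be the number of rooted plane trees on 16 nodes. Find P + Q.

9694887

Ways to associate a product of 6 factors correspond to binary trees on 6 leaves, so the count is C_5. So P = C_5 = 42.
Rooted ordered (plane) trees on m nodes have m−1 edges and are counted by C_{m−1}; m = 16 gives C_15. So Q = C_15 = 9694845.
P + Q = 42 + 9694845 = 9694887.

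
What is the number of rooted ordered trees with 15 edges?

A rooted plane tree with 15 edges has 16 nodes, and the count is C_15.
C_15 = 9694845.

9694845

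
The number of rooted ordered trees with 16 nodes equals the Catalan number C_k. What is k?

A rooted plane tree on 16 nodes has 15 edges, and such trees are counted by C_15.

15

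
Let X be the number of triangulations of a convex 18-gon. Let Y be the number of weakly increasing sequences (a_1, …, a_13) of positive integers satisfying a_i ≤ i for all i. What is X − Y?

34614770

The number of triangulations of an 18-gon is the Catalan number C_16 (index = sides − 2). So X = C_16 = 35357670.
Weakly increasing sequences with a_i ≤ i biject with Dyck paths of semilength 13, so there are C_13. So Y = C_13 = 742900.
X − Y = 35357670 − 742900 = 34614770.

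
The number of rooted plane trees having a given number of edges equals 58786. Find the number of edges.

11

Rooted ordered trees with n edges are counted by C_n. The Catalan number equal to 58786 is C_11.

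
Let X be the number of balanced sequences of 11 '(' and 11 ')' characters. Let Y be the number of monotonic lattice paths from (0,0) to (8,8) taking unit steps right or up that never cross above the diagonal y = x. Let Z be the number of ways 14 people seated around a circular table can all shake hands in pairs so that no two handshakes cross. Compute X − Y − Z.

A balanced arrangement of 11 bracket pairs is a Dyck word of semilength 11, so the count is C_11. So X = C_11 = 58786.
Sub-diagonal monotone paths from (0,0) to (8,8) biject with Dyck paths of semilength 8, giving C_8. So Y = C_8 = 1430.
With 14 = 2·7 people, non-crossing handshake pairings are non-crossing perfect matchings on a circle, counted by C_7. So Z = C_7 = 429.
X − Y − Z = 58786 − 1430 − 429 = 56927.

56927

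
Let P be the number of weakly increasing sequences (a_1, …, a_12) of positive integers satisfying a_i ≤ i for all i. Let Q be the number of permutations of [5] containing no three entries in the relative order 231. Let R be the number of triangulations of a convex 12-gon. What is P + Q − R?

191258

Such sub-staircase sequences of length n are counted by C_n; here n = 12. So P = C_12 = 208012.
For any fixed pattern of length 3, the pattern-avoiding permutations of [5] number C_5. So Q = C_5 = 42.
A convex 12-gon is triangulated into 10 triangles, and the number of such triangulations is the Catalan number C_{12−2} = C_10. So R = C_10 = 16796.
P + Q − R = 208012 + 42 − 16796 = 191258.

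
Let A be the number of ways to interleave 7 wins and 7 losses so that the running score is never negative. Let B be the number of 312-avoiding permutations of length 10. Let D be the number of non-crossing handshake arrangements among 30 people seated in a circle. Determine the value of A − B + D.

Ballot sequences with n votes each where one side never trails are Dyck words, counted by C_n; here n = 7. So A = C_7 = 429.
For any fixed pattern of length 3, the pattern-avoiding permutations of [10] number C_10. So B = C_10 = 16796.
With 30 = 2·15 people, non-crossing handshake pairings are non-crossing perfect matchings on a circle, counted by C_15. So D = C_15 = 9694845.
A − B + D = 429 − 16796 + 9694845 = 9678478.

9678478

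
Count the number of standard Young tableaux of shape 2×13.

742900

By the hook-length formula (or a Dyck-path bijection), SYT of shape 2×13 number C_13.
C_13 = C_12 · 2(2·12+1)/(12+2) = 208012 · 50/14 = 742900.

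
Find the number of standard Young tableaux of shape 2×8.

1430

By the hook-length formula (or a Dyck-path bijection), SYT of shape 2×8 number C_8.
C_8 = 1430.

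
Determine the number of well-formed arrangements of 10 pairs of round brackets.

16796

Balanced strings of n pairs of brackets are counted by C_n; here n = 10.
C_10 = C(20,10)/11 = 184756/11 = 16796.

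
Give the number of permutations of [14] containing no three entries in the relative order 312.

2674440

Permutations of [n] avoiding any single length-3 pattern are counted by C_n; here n = 14.
C_14 = C(28,14)/15 = 40116600/15 = 2674440.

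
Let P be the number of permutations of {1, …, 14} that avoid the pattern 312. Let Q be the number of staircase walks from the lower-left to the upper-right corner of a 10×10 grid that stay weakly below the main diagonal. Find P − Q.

Permutations of [n] avoiding any single length-3 pattern are counted by C_n; here n = 14. So P = C_14 = 2674440.
Monotone paths in an n×n grid that stay weakly below the diagonal are counted by C_n; here n = 10. So Q = C_10 = 16796.
P − Q = 2674440 − 16796 = 2657644.

2657644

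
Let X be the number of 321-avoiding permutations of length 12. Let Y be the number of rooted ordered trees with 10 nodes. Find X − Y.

203150

Permutations of [n] avoiding any single length-3 pattern are counted by C_n; here n = 12. So X = C_12 = 208012.
Rooted ordered (plane) trees on m nodes have m−1 edges and are counted by C_{m−1}; m = 10 gives C_9. So Y = C_9 = 4862.
X − Y = 208012 − 4862 = 203150.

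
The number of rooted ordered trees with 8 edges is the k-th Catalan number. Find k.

Rooted ordered trees with n edges are counted by C_n; here n = 8.

8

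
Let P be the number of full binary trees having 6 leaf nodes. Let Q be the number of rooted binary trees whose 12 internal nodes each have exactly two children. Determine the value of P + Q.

208054

A full binary tree with L leaves has L−1 internal nodes and is counted by C_{L−1}; L = 6 gives C_5. So P = C_5 = 42.
The number of full binary trees on 12 internal nodes is the Catalan number C_12. So Q = C_12 = 208012.
P + Q = 42 + 208012 = 208054.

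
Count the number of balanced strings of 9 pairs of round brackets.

4862

A balanced arrangement of 9 bracket pairs is a Dyck word of semilength 9, so the count is C_9.
C_9 = C_8 · 2(2·8+1)/(8+2) = 1430 · 34/10 = 4862.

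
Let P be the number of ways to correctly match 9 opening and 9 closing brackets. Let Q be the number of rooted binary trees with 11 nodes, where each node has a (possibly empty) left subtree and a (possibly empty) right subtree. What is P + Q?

63648

Balanced strings of n pairs of brackets are counted by C_n; here n = 9. So P = C_9 = 4862.
Rooted binary trees with 11 nodes (each child slot possibly empty) number C_11. So Q = C_11 = 58786.
P + Q = 4862 + 58786 = 63648.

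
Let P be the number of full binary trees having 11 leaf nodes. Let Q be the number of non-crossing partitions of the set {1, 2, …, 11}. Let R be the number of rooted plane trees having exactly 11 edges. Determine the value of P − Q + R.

16796

A full binary tree with L leaves has L−1 internal nodes and is counted by C_{L−1}; L = 11 gives C_10. So P = C_10 = 16796.
The non-crossing partitions of [11] form a lattice of size C_11. So Q = C_11 = 58786.
A rooted plane tree with 11 edges has 12 nodes, and the count is C_11. So R = C_11 = 58786.
P − Q + R = 16796 − 58786 + 58786 = 16796.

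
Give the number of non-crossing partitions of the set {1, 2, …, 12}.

Non-crossing partitions of an n-element set are counted by C_n; here n = 12.
C_12 = C(24,12)/13 = 2704156/13 = 208012.

208012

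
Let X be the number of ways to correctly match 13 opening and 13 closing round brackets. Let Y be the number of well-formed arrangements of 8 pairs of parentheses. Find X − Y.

741470

Balanced strings of n pairs of brackets are counted by C_n; here n = 13. So X = C_13 = 742900.
With 8 pairs the number of balanced bracket strings is the Catalan number C_8. So Y = C_8 = 1430.
X − Y = 742900 − 1430 = 741470.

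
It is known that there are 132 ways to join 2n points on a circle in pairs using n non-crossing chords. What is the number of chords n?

6

Non-crossing pairings of 2n points on a circle are counted by C_n, and C_6 = 132.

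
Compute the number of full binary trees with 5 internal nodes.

42

The number of full binary trees on 5 internal nodes is the Catalan number C_5.
C_5 = C(10,5)/6 = 252/6 = 42.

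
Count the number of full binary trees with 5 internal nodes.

The number of full binary trees on 5 internal nodes is the Catalan number C_5.
C_5 = C(10,5)/6 = 252/6 = 42.

42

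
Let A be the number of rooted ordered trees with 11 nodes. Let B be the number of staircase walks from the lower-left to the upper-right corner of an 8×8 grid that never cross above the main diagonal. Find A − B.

15366

Rooted ordered (plane) trees on m nodes have m−1 edges and are counted by C_{m−1}; m = 11 gives C_10. So A = C_10 = 16796.
Sub-diagonal monotone paths from (0,0) to (8,8) biject with Dyck paths of semilength 8, giving C_8. So B = C_8 = 1430.
A − B = 16796 − 1430 = 15366.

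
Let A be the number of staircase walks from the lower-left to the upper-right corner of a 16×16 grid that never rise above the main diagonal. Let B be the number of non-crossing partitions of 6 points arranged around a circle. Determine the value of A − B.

35357538

Sub-diagonal monotone paths from (0,0) to (16,16) biject with Dyck paths of semilength 16, giving C_16. So A = C_16 = 35357670.
The non-crossing partitions of [6] form a lattice of size C_6. So B = C_6 = 132.
A − B = 35357670 − 132 = 35357538.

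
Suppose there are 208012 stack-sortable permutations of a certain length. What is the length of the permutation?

Stack-sortable permutations of [n] are counted by C_n. The Catalan number equal to 208012 is C_12.

12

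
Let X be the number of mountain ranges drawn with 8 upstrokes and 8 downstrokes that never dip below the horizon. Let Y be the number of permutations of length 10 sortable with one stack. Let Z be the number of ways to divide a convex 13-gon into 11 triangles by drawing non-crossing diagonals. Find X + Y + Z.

Dyck paths of semilength n (length 2n) are counted by C_n; here n = 8. So X = C_8 = 1430.
Stack-sortable permutations are exactly the 231-avoiding ones, counted by C_n; here n = 10. So Y = C_10 = 16796.
The number of triangulations of a 13-gon is the Catalan number C_11 (index = sides − 2). So Z = C_11 = 58786.
X + Y + Z = 1430 + 16796 + 58786 = 77012.

77012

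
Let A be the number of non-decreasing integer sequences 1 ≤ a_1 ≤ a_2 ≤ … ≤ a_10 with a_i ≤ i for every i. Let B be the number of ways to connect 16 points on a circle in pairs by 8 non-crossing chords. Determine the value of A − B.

Weakly increasing sequences with a_i ≤ i biject with Dyck paths of semilength 10, so there are C_10. So A = C_10 = 16796.
Non-crossing perfect matchings of 2n points on a circle are counted by C_n; with 16 points, n = 8. So B = C_8 = 1430.
A − B = 16796 − 1430 = 15366.

15366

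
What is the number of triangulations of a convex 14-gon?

A convex 14-gon is triangulated into 12 triangles, and the number of such triangulations is the Catalan number C_{14−2} = C_12.
C_12 = 208012.

208012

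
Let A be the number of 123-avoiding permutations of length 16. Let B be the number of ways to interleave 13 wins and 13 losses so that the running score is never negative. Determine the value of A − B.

34614770

For any fixed pattern of length 3, the pattern-avoiding permutations of [16] number C_16. So A = C_16 = 35357670.
Reading a vote for the leader as '(' and for the other as ')' turns such a sequence into a balanced string of 13 pairs, so the count is C_13. So B = C_13 = 742900.
A − B = 35357670 − 742900 = 34614770.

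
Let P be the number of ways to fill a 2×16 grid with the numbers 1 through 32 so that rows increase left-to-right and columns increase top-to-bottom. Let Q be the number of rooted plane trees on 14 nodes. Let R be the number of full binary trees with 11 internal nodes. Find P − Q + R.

34673556

Standard Young tableaux of shape 2×n are counted by C_n; here n = 16. So P = C_16 = 35357670.
Rooted ordered (plane) trees on m nodes have m−1 edges and are counted by C_{m−1}; m = 14 gives C_13. So Q = C_13 = 742900.
Full binary trees with n internal nodes are counted by C_n; here n = 11. So R = C_11 = 58786.
P − Q + R = 35357670 − 742900 + 58786 = 34673556.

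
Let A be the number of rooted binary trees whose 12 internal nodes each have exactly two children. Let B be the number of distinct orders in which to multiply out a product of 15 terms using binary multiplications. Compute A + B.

2882452

Full binary trees with n internal nodes are counted by C_n; here n = 12. So A = C_12 = 208012.
Ways to associate a product of 15 factors correspond to binary trees on 15 leaves, so the count is C_14. So B = C_14 = 2674440.
A + B = 208012 + 2674440 = 2882452.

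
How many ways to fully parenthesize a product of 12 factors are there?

58786

Ways to associate a product of 12 factors correspond to binary trees on 12 leaves, so the count is C_11.
C_11 = C(22,11)/12 = 705432/12 = 58786.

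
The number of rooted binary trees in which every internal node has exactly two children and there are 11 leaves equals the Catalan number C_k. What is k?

10

A full binary tree with L leaves has L−1 internal nodes and is counted by C_{L−1}; L = 11 gives C_10.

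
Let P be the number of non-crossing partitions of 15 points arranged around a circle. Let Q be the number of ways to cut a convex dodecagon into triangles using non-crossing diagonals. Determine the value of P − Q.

The non-crossing partitions of [15] form a lattice of size C_15. So P = C_15 = 9694845.
A convex 12-gon is triangulated into 10 triangles, and the number of such triangulations is the Catalan number C_{12−2} = C_10. So Q = C_10 = 16796.
P − Q = 9694845 − 16796 = 9678049.

9678049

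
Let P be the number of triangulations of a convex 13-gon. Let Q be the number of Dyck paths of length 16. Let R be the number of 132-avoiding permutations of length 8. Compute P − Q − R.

Triangulations of a convex m-gon are counted by C_{m−2}; with m = 13 this is C_11. So P = C_11 = 58786.
Paths of 8 up- and 8 down-steps that never dip below the axis are Dyck paths; their count is C_8. So Q = C_8 = 1430.
Permutations of [n] avoiding any single length-3 pattern are counted by C_n; here n = 8. So R = C_8 = 1430.
P − Q − R = 58786 − 1430 − 1430 = 55926.

55926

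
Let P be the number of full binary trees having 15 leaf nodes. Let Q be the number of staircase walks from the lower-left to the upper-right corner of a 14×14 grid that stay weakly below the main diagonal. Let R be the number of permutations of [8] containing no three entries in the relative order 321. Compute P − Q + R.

1430

Full binary trees with 15 leaves have 15−1 = 14 internal nodes, so there are C_14 of them. So P = C_14 = 2674440.
Sub-diagonal monotone paths from (0,0) to (14,14) biject with Dyck paths of semilength 14, giving C_14. So Q = C_14 = 2674440.
For any fixed pattern of length 3, the pattern-avoiding permutations of [8] number C_8. So R = C_8 = 1430.
P − Q + R = 2674440 − 2674440 + 1430 = 1430.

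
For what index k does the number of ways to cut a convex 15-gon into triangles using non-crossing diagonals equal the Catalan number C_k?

13

Triangulations of a convex m-gon are counted by C_{m−2}; with m = 15 this is C_13.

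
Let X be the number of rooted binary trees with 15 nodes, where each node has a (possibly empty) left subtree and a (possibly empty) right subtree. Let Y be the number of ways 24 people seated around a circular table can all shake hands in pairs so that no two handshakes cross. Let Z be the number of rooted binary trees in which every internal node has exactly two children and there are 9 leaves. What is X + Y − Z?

Rooted binary trees with 15 nodes (each child slot possibly empty) number C_15. So X = C_15 = 9694845.
Non-crossing handshake pairings of 2n people are counted by C_n; 24 people gives n = 12. So Y = C_12 = 208012.
A full binary tree with L leaves has L−1 internal nodes and is counted by C_{L−1}; L = 9 gives C_8. So Z = C_8 = 1430.
X + Y − Z = 9694845 + 208012 − 1430 = 9901427.

9901427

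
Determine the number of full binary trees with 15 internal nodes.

9694845

The number of full binary trees on 15 internal nodes is the Catalan number C_15.
C_15 = C(30,15)/16 = 155117520/16 = 9694845.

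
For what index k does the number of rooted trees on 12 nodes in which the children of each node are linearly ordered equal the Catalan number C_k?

A rooted plane tree on 12 nodes has 11 edges, and such trees are counted by C_11.

11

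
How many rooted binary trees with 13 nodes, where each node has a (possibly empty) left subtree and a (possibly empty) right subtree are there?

742900

Binary trees (left/right distinguished) on n nodes are counted by C_n; here n = 13.
C_13 = C(26,13)/14 = 10400600/14 = 742900.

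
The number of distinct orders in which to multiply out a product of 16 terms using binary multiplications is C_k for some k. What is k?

15

Bracketing 16 factors into binary products is counted by C_{16−1} = C_15.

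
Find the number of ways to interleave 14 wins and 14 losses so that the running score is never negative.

2674440

Reading a vote for the leader as '(' and for the other as ')' turns such a sequence into a balanced string of 14 pairs, so the count is C_14.
C_14 = C_13 · 2(2·13+1)/(13+2) = 742900 · 54/15 = 2674440.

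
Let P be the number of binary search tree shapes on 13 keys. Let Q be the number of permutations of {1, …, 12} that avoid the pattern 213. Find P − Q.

There are C_n binary search tree shapes on n keys; with n = 13 that is C_13. So P = C_13 = 742900.
Permutations of [n] avoiding any single length-3 pattern are counted by C_n; here n = 12. So Q = C_12 = 208012.
P − Q = 742900 − 208012 = 534888.

534888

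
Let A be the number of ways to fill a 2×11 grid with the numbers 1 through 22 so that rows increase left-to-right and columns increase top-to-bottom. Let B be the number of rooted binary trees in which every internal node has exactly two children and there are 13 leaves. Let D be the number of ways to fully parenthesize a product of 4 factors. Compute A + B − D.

Standard Young tableaux of shape 2×n are counted by C_n; here n = 11. So A = C_11 = 58786.
Full binary trees with 13 leaves have 13−1 = 12 internal nodes, so there are C_12 of them. So B = C_12 = 208012.
Parenthesizations of m factors correspond to full binary trees with m leaves, counted by C_{m−1}; m = 4 gives C_3. So D = C_3 = 5.
A + B − D = 58786 + 208012 − 5 = 266793.

266793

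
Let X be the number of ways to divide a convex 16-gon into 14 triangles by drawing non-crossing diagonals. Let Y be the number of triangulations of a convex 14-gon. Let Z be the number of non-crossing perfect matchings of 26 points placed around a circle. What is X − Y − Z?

1723528

The number of triangulations of a 16-gon is the Catalan number C_14 (index = sides − 2). So X = C_14 = 2674440.
The number of triangulations of a 14-gon is the Catalan number C_12 (index = sides − 2). So Y = C_12 = 208012.
Non-crossing perfect matchings of 2n points on a circle are counted by C_n; with 26 points, n = 13. So Z = C_13 = 742900.
X − Y − Z = 2674440 − 208012 − 742900 = 1723528.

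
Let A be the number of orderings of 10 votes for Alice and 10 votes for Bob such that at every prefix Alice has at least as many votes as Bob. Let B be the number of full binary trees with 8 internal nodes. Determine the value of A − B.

15366

Ballot sequences with n votes each where one side never trails are Dyck words, counted by C_n; here n = 10. So A = C_10 = 16796.
The number of full binary trees on 8 internal nodes is the Catalan number C_8. So B = C_8 = 1430.
A − B = 16796 − 1430 = 15366.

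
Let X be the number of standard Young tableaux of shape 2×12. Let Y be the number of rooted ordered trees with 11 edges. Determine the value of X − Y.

Standard Young tableaux of shape 2×n are counted by C_n; here n = 12. So X = C_12 = 208012.
A rooted plane tree with 11 edges has 12 nodes, and the count is C_11. So Y = C_11 = 58786.
X − Y = 208012 − 58786 = 149226.

149226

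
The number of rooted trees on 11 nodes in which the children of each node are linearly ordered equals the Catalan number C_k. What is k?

10

Rooted ordered (plane) trees on m nodes have m−1 edges and are counted by C_{m−1}; m = 11 gives C_10.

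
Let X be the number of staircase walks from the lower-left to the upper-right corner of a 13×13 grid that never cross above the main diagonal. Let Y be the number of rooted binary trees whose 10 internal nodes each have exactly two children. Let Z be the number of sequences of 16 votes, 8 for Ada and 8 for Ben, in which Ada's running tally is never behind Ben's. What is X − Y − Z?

Monotone paths in an n×n grid that stay weakly below the diagonal are counted by C_n; here n = 13. So X = C_13 = 742900.
The number of full binary trees on 10 internal nodes is the Catalan number C_10. So Y = C_10 = 16796.
Ballot sequences with n votes each where one side never trails are Dyck words, counted by C_n; here n = 8. So Z = C_8 = 1430.
X − Y − Z = 742900 − 16796 − 1430 = 724674.

724674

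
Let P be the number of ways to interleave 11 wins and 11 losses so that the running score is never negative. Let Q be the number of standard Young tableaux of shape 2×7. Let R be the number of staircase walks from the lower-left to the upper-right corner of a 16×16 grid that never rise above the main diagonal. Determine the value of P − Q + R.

Ballot sequences with n votes each where one side never trails are Dyck words, counted by C_n; here n = 11. So P = C_11 = 58786.
Standard Young tableaux of shape 2×n are counted by C_n; here n = 7. So Q = C_7 = 429.
Monotone paths in an n×n grid that stay weakly below the diagonal are counted by C_n; here n = 16. So R = C_16 = 35357670.
P − Q + R = 58786 − 429 + 35357670 = 35416027.

35416027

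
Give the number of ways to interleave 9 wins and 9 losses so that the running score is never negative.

Ballot sequences with n votes each where one side never trails are Dyck words, counted by C_n; here n = 9.
C_9 = C_8 · 2(2·8+1)/(8+2) = 1430 · 34/10 = 4862.

4862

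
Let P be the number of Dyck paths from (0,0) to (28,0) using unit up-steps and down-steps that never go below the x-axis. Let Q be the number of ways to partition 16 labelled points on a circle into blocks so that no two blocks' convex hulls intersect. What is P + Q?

Dyck paths of semilength n (length 2n) are counted by C_n; here n = 14. So P = C_14 = 2674440.
Non-crossing partitions of an n-element set are counted by C_n; here n = 16. So Q = C_16 = 35357670.
P + Q = 2674440 + 35357670 = 38032110.

38032110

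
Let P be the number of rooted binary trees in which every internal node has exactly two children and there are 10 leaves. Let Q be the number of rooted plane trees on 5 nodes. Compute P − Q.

Full binary trees with 10 leaves have 10−1 = 9 internal nodes, so there are C_9 of them. So P = C_9 = 4862.
A rooted plane tree on 5 nodes has 4 edges, and such trees are counted by C_4. So Q = C_4 = 14.
P − Q = 4862 − 14 = 4848.

4848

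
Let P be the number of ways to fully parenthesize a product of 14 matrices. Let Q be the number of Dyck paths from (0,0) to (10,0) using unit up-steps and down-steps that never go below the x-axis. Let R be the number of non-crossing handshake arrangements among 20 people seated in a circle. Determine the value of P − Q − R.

Parenthesizations of m factors correspond to full binary trees with m leaves, counted by C_{m−1}; m = 14 gives C_13. So P = C_13 = 742900.
Paths of 5 up- and 5 down-steps that never dip below the axis are Dyck paths; their count is C_5. So Q = C_5 = 42.
With 20 = 2·10 people, non-crossing handshake pairings are non-crossing perfect matchings on a circle, counted by C_10. So R = C_10 = 16796.
P − Q − R = 742900 − 42 − 16796 = 726062.

726062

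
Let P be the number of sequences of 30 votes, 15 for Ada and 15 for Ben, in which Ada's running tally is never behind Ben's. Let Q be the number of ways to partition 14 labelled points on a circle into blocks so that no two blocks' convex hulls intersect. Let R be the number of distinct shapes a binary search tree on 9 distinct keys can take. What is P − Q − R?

7015543

Ballot sequences with n votes each where one side never trails are Dyck words, counted by C_n; here n = 15. So P = C_15 = 9694845.
The non-crossing partitions of [14] form a lattice of size C_14. So Q = C_14 = 2674440.
Rooted binary trees with 9 nodes (each child slot possibly empty) number C_9. So R = C_9 = 4862.
P − Q − R = 9694845 − 2674440 − 4862 = 7015543.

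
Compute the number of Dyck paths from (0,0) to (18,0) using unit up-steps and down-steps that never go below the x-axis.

4862

A Dyck path with 9 up-steps and 9 down-steps has semilength 9, so there are C_9 of them.
C_9 = C_8 · 2(2·8+1)/(8+2) = 1430 · 34/10 = 4862.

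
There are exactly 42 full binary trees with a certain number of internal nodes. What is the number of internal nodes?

Full binary trees with n internal nodes are counted by C_n. Since C_5 = 42, the index is 5.

5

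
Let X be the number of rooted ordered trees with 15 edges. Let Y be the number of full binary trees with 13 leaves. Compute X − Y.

A rooted plane tree with 15 edges has 16 nodes, and the count is C_15. So X = C_15 = 9694845.
A full binary tree with L leaves has L−1 internal nodes and is counted by C_{L−1}; L = 13 gives C_12. So Y = C_12 = 208012.
X − Y = 9694845 − 208012 = 9486833.

9486833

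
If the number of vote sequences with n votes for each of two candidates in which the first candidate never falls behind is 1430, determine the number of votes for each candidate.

Such ballot sequences with n votes each are counted by C_n; 1430 = C_8.

8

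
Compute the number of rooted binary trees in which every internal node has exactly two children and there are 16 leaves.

Full binary trees with 16 leaves have 16−1 = 15 internal nodes, so there are C_15 of them.
C_15 = C(30,15)/16 = 155117520/16 = 9694845.

9694845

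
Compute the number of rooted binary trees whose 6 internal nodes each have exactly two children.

The number of full binary trees on 6 internal nodes is the Catalan number C_6.
C_6 = C(12,6)/7 = 924/7 = 132.

132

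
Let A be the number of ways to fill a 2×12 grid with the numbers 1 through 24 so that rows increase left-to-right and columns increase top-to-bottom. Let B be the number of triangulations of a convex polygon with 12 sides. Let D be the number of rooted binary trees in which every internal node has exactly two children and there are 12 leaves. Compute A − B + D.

By the hook-length formula (or a Dyck-path bijection), SYT of shape 2×12 number C_12. So A = C_12 = 208012.
The number of triangulations of a 12-gon is the Catalan number C_10 (index = sides − 2). So B = C_10 = 16796.
Full binary trees with 12 leaves have 12−1 = 11 internal nodes, so there are C_11 of them. So D = C_11 = 58786.
A − B + D = 208012 − 16796 + 58786 = 250002.

250002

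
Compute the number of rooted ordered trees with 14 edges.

Rooted ordered trees with n edges are counted by C_n; here n = 14.
C_14 = C(28,14)/15 = 40116600/15 = 2674440.

2674440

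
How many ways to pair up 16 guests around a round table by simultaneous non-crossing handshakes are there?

1430

Non-crossing handshake pairings of 2n people are counted by C_n; 16 people gives n = 8.
C_8 = C(16,8)/9 = 12870/9 = 1430.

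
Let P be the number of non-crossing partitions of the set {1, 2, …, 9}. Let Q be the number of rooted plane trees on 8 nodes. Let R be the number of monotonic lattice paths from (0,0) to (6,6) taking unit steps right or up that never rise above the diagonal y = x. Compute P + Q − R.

5159

The non-crossing partitions of [9] form a lattice of size C_9. So P = C_9 = 4862.
A rooted plane tree on 8 nodes has 7 edges, and such trees are counted by C_7. So Q = C_7 = 429.
Sub-diagonal monotone paths from (0,0) to (6,6) biject with Dyck paths of semilength 6, giving C_6. So R = C_6 = 132.
P + Q − R = 4862 + 429 − 132 = 5159.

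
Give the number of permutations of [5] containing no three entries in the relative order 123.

42

Permutations of [n] avoiding any single length-3 pattern are counted by C_n; here n = 5.
C_5 = C(10,5)/6 = 252/6 = 42.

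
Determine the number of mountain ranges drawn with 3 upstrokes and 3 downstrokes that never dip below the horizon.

5

Dyck paths of semilength n (length 2n) are counted by C_n; here n = 3.
C_3 = 5.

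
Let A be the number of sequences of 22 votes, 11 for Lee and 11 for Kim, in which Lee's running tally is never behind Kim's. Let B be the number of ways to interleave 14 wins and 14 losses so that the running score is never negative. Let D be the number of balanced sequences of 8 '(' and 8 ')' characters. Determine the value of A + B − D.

Ballot sequences with n votes each where one side never trails are Dyck words, counted by C_n; here n = 11. So A = C_11 = 58786.
Reading a vote for the leader as '(' and for the other as ')' turns such a sequence into a balanced string of 14 pairs, so the count is C_14. So B = C_14 = 2674440.
A balanced arrangement of 8 bracket pairs is a Dyck word of semilength 8, so the count is C_8. So D = C_8 = 1430.
A + B − D = 58786 + 2674440 − 1430 = 2731796.

2731796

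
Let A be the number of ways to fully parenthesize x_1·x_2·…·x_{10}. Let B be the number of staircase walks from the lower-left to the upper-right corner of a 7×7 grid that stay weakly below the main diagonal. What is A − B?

4433

Ways to associate a product of 10 factors correspond to binary trees on 10 leaves, so the count is C_9. So A = C_9 = 4862.
Sub-diagonal monotone paths from (0,0) to (7,7) biject with Dyck paths of semilength 7, giving C_7. So B = C_7 = 429.
A − B = 4862 − 429 = 4433.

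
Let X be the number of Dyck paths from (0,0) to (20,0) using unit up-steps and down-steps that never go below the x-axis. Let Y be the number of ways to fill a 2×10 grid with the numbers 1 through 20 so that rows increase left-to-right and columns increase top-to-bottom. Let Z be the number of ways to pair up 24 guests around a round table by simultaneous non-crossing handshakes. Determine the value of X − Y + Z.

A Dyck path with 10 up-steps and 10 down-steps has semilength 10, so there are C_10 of them. So X = C_10 = 16796.
Standard Young tableaux of shape 2×n are counted by C_n; here n = 10. So Y = C_10 = 16796.
With 24 = 2·12 people, non-crossing handshake pairings are non-crossing perfect matchings on a circle, counted by C_12. So Z = C_12 = 208012.
X − Y + Z = 16796 − 16796 + 208012 = 208012.

208012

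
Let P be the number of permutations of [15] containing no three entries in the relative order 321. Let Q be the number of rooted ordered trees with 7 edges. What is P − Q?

For any fixed pattern of length 3, the pattern-avoiding permutations of [15] number C_15. So P = C_15 = 9694845.
Rooted ordered trees with n edges are counted by C_n; here n = 7. So Q = C_7 = 429.
P − Q = 9694845 − 429 = 9694416.

9694416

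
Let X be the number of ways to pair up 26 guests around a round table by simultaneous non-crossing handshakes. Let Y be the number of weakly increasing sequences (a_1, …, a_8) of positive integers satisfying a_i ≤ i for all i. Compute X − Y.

741470

With 26 = 2·13 people, non-crossing handshake pairings are non-crossing perfect matchings on a circle, counted by C_13. So X = C_13 = 742900.
Such sub-staircase sequences of length n are counted by C_n; here n = 8. So Y = C_8 = 1430.
X − Y = 742900 − 1430 = 741470.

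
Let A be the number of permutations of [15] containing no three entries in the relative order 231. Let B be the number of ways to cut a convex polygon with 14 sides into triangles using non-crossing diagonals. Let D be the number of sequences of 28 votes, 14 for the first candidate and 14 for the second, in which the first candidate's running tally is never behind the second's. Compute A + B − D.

7228417

For any fixed pattern of length 3, the pattern-avoiding permutations of [15] number C_15. So A = C_15 = 9694845.
Triangulations of a convex m-gon are counted by C_{m−2}; with m = 14 this is C_12. So B = C_12 = 208012.
Ballot sequences with n votes each where one side never trails are Dyck words, counted by C_n; here n = 14. So D = C_14 = 2674440.
A + B − D = 9694845 + 208012 − 2674440 = 7228417.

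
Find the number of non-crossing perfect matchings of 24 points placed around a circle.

208012

Non-crossing perfect matchings of 2n points on a circle are counted by C_n; with 24 points, n = 12.
C_12 = C(24,12)/13 = 2704156/13 = 208012.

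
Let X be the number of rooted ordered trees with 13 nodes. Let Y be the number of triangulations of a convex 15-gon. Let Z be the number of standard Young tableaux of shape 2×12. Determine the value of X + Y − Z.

A rooted plane tree on 13 nodes has 12 edges, and such trees are counted by C_12. So X = C_12 = 208012.
The number of triangulations of a 15-gon is the Catalan number C_13 (index = sides − 2). So Y = C_13 = 742900.
By the hook-length formula (or a Dyck-path bijection), SYT of shape 2×12 number C_12. So Z = C_12 = 208012.
X + Y − Z = 208012 + 742900 − 208012 = 742900.

742900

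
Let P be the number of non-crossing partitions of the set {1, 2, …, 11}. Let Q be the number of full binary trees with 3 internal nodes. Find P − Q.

Non-crossing partitions of an n-element set are counted by C_n; here n = 11. So P = C_11 = 58786.
The number of full binary trees on 3 internal nodes is the Catalan number C_3. So Q = C_3 = 5.
P − Q = 58786 − 5 = 58781.

58781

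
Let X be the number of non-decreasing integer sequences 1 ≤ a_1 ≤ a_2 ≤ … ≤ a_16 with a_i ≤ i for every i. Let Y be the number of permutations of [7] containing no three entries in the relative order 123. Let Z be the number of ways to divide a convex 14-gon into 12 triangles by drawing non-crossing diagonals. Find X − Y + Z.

35565253

Such sub-staircase sequences of length n are counted by C_n; here n = 16. So X = C_16 = 35357670.
Permutations of [n] avoiding any single length-3 pattern are counted by C_n; here n = 7. So Y = C_7 = 429.
The number of triangulations of a 14-gon is the Catalan number C_12 (index = sides − 2). So Z = C_12 = 208012.
X − Y + Z = 35357670 − 429 + 208012 = 35565253.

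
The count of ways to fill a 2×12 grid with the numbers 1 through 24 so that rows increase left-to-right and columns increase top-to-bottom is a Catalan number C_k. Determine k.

By the hook-length formula (or a Dyck-path bijection), SYT of shape 2×12 number C_12.

12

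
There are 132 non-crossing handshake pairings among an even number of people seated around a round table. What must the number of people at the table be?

Non-crossing handshake pairings of 2n people are counted by C_n. The Catalan number equal to 132 is C_6.
So n = 6, and there are 2n = 12 people.

12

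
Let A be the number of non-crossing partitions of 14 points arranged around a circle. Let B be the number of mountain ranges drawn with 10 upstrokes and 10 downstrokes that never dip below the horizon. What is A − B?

2657644

Non-crossing partitions of an n-element set are counted by C_n; here n = 14. So A = C_14 = 2674440.
Paths of 10 up- and 10 down-steps that never dip below the axis are Dyck paths; their count is C_10. So B = C_10 = 16796.
A − B = 2674440 − 16796 = 2657644.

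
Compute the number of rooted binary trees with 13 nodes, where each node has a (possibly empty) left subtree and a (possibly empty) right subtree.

Rooted binary trees with 13 nodes (each child slot possibly empty) number C_13.
C_13 = 742900.

742900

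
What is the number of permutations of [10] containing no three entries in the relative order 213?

For any fixed pattern of length 3, the pattern-avoiding permutations of [10] number C_10.
C_10 = C(20,10)/11 = 184756/11 = 16796.

16796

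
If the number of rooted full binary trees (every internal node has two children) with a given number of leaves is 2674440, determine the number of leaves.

15

Full binary trees with L leaves are counted by C_{L−1}; 2674440 = C_14.
So the index is 14, and the number of leaves is 14 + 1 = 15.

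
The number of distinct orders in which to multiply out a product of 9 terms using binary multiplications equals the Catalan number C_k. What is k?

Ways to associate a product of 9 factors correspond to binary trees on 9 leaves, so the count is C_8.

8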